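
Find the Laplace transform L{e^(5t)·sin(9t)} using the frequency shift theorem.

Frequency shift: L{e^(at)f(t)} = F(s-a). L{e^(5t)·sin(9t)} = 9/((s-5)² + 81)

Final answer: 9/((s-5)² + 81)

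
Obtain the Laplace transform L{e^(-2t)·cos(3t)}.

L{e^(at)·cos(ωt)} = (s-a)/((s-a)² + ω²), so L{e^(-2t)·cos(3t)} = (s+2)/((s+2)² + 9)

Final answer: (s+2)/((s+2)² + 9)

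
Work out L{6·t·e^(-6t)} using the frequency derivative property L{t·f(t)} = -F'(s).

L{e^(-6t)} = 1/(s+6). By frequency derivative: L{t·e^(-6t)} = -d/ds[1/(s+6)] = -(-1)/(s+6)² = 1/(s+6)². Then L{6·t·e^(-6t)} = 6·1/(s+6)² = 6/(s+6)²

Final answer: 6/(s+6)²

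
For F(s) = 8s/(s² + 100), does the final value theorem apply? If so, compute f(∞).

The final value theorem requires all poles of sF(s) in the left half-plane. sF(s) = 8s²/(s² + 100) has poles at s = ±10i (imaginary axis). Theorem does NOT apply (oscillatory system).

Final answer: Not applicable (oscillatory)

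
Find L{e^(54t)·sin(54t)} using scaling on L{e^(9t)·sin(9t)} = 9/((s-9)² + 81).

Scaling with a=6: L{e^(54t)·sin(54t)} = (1/6) · 9/((s/6-9)² + 81). Simplifying: 54/((s-54)² + 2916)

Final answer: 54/((s-54)² + 2916)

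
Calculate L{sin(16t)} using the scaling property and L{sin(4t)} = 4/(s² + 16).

Using L{f(at)} = (1/a)F(s/a) with a=4: L{sin(16t)} = (1/4) · 4/((s/4)² + 16) = (1/4) · 4·16/(s² + 256) = 16/(s² + 256)

Final answer: 16/(s² + 256)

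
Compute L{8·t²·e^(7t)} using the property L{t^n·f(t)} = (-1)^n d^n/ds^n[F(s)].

L{e^(7t)} = 1/(s-7). d/ds[1/(s-7)] = -1/(s-7)². d²/ds²[1/(s-7)] = 2/(s-7)³. So L{t²·e^(7t)} = (-1)² · 2/(s-7)³ = 2/(s-7)³. Then L{8·t²·e^(7t)} = 8·2/(s-7)³ = 16/(s-7)³

Final answer: 16/(s-7)³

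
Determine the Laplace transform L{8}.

L{8} = 8 · L{1} = 8/s

Final answer: 8/s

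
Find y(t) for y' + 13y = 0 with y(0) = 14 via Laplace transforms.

L{y'} + 13L{y} = 0. sY - 14 + 13Y = 0. Y(s+13) = 14. Y = 14/(s+13)

Final answer: y(t) = 14e^(-13t)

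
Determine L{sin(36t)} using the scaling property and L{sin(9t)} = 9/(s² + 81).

Using L{f(at)} = (1/a)F(s/a) with a=4: L{sin(36t)} = (1/4) · 9/((s/4)² + 81) = (1/4) · 9·16/(s² + 1296) = 36/(s² + 1296)

Final answer: 36/(s² + 1296)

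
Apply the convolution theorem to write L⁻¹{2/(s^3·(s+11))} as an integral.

2/(s^3·(s+11)) = (2/s^3)·(1/(s+11)) = L{t^2}·L{e^(-11t)}. So f(t) = t^2*e^(-11t) = ∫₀ᵗ τ^2·e^(-11(t-τ)) dτ

Final answer: ∫₀ᵗ τ^2·e^(-11(t-τ)) dτ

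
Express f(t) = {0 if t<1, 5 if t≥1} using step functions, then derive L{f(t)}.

f(t) = 5·u(t-1). L{u(t-1)} = e^(-s)/s, so L{f(t)} = 5·e^(-s)/s

Final answer: 5·e^(-s)/s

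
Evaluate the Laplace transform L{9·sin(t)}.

L{sin(ωt)} = ω/(s² + ω²), so L{sin(t)} = 1/(s² + 1). Then L{9·sin(t)} = 9·1/(s² + 1) = 9/(s² + 1)

Final answer: 9/(s² + 1)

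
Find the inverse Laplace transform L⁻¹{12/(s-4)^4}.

L⁻¹{n!/(s-a)^(n+1)} = t^n·e^(at) with n=3, a=4. So L⁻¹{6/(s-4)^4} = t^3·e^(4t), and L⁻¹{12/(s-4)^4} = (12/6)·t^3·e^(4t) = 2·t^3·e^(4t)

Final answer: 2·t^3·e^(4t)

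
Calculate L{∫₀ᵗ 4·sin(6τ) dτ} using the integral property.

L{∫₀ᵗ f(τ)dτ} = F(s)/s with F(s) = 24/(s² + 36), so the result is (24/(s² + 36))/s = 24/(s(s² + 36))

Final answer: 24/(s(s² + 36))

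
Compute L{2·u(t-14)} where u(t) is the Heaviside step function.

L{u(t-a)} = e^(-as)/s. Here a=14, so L{u(t-14)} = e^(-14s)/s, and L{2·u(t-14)} = 2·e^(-14s)/s

Final answer: 2·e^(-14s)/s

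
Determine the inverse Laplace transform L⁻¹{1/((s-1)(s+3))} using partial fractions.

Decompose: A/(s-1) + B/(s+3). A = 1/4, B = -1/4. f(t) = (e^t - e^(-3t))/4

Final answer: (e^t - e^(-3t))/4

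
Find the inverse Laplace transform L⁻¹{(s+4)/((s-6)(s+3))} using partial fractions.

Using partial fractions, f(t) = (10e^(6t) - e^(-3t))/9

Final answer: (10e^(6t) - e^(-3t))/9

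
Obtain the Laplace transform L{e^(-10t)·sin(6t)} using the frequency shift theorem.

Frequency shift: L{e^(at)f(t)} = F(s-a). L{e^(-10t)·sin(6t)} = 6/((s+10)² + 36)

Final answer: 6/((s+10)² + 36)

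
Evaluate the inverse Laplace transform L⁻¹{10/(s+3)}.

L⁻¹{1/(s-a)} = e^(at), so L⁻¹{1/(s+3)} = e^(-3t), and L⁻¹{10/(s+3)} = 10·e^(-3t)

Final answer: 10·e^(-3t)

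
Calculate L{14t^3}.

L{t^n} = n!/s^(n+1). So L{14t^3} = 14·3!/s^4 = 84/s^4

Final answer: 84/s^4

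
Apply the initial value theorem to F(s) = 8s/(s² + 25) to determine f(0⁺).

f(0⁺) = lim_{s→∞} s·8s/(s² + 25) = lim_{s→∞} 8s²/(s² + 25) = 8

Final answer: 8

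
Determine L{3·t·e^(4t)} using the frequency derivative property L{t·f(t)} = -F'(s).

L{e^(4t)} = 1/(s-4). By frequency derivative: L{t·e^(4t)} = -d/ds[1/(s-4)] = -(-1)/(s-4)² = 1/(s-4)². Then L{3·t·e^(4t)} = 3·1/(s-4)² = 3/(s-4)²

Final answer: 3/(s-4)²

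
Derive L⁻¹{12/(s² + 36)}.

This is the form c·a/(s² + a²) with a = 6, c = 2. L⁻¹ = 2·sin(6t)

Final answer: 2·sin(6t)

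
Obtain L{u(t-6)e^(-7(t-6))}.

u(t-a)f(t-a) with f(t)=e^(-7t). L{e^(-7t)} = 1/(s+7). By time shift: e^(-6s)/(s+7)

Final answer: e^(-6s)/(s+7)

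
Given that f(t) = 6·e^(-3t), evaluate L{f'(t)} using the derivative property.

f(0) = 6, F(s) = 6/(s+3). L{f'(t)} = s·F(s) - f(0) = 6s/(s+3) - 6 = (6s - 6(s+3))/(s+3) = -18/(s+3)

Final answer: -18/(s+3)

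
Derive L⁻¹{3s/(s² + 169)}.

This is the form c·s/(s² + a²) with a = 13, c = 3. L⁻¹ = 3·cos(13t)

Final answer: 3·cos(13t)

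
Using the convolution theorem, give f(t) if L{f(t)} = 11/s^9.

11/s^9 = (11/s)·(1/s^8) = L{11}·L{t^7/5040}. By convolution, f(t) = 11*t^7/5040 = ∫₀ᵗ 11·τ^7/5040 dτ = 11·t^8/40320

Final answer: 11·t^8/40320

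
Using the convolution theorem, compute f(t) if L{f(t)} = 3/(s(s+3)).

3/(s(s+3)) = (3/s)·(1/(s+3)) = L{3}·L{e^(-3t)}. By convolution, f(t) = 3*e^(-3t) = ∫₀ᵗ 3·e^(-3τ) dτ = 3·(1 - e^(-3t))/3

Final answer: 3·(1 - e^(-3t))/3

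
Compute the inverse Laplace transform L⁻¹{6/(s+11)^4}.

L⁻¹{n!/(s-a)^(n+1)} = t^n·e^(at), so L⁻¹{6/(s+11)^4} = t^3·e^(-11t)

Final answer: t^3·e^(-11t)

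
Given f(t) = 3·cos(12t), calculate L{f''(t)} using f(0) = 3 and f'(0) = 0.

F(s) = 3s/(s² + 144). L{f''(t)} = s²F(s) - sf(0) - f'(0) = 3s³/(s² + 144) - 3s = (3s³ - 3s(s² + 144))/(s² + 144) = -432s/(s² + 144)

Final answer: -432s/(s² + 144)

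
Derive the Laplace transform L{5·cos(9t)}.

L{cos(ωt)} = s/(s² + ω²), so L{cos(9t)} = s/(s² + 81). Then L{5·cos(9t)} = 5·s/(s² + 81) = 5s/(s² + 81)

Final answer: 5s/(s² + 81)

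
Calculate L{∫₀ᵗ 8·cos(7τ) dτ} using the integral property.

L{∫₀ᵗ f(τ)dτ} = F(s)/s with F(s) = 8s/(s² + 49), so the result is (8s/(s² + 49))/s = 8/(s² + 49)

Final answer: 8/(s² + 49)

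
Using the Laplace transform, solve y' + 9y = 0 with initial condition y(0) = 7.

L{y'} + 9L{y} = 0. sY - 7 + 9Y = 0. Y(s+9) = 7. Y = 7/(s+9)

Final answer: y(t) = 7e^(-9t)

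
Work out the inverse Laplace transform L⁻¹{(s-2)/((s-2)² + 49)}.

Using frequency shift, L⁻¹{(s-2)/((s-2)² + 49)} = e^(2t)·cos(7t)

Final answer: e^(2t)·cos(7t)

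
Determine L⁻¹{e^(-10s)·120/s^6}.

L⁻¹{120/s^6} = t^5. By the time shift theorem, L⁻¹{e^(-as)F(s)} = u(t-a)f(t-a) with a=10, so L⁻¹{e^(-10s)·120/s^6} = u(t-10)·(t-10)^5

Final answer: u(t-10)·(t-10)^5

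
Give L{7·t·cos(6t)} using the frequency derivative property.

L{cos(6t)} = s/(s² + 36). Derivative: d/ds[s/(s² + 36)] = [(s² + 36) - s·2s]/(s² + 36)² = (36 - s²)/(s² + 36)². So L{t·cos(6t)} = -F'(s) = (s² - 36)/(s² + 36)². Then L{7·t·cos(6t)} = 7·(s² - 36)/(s² + 36)²

Final answer: 7·(s² - 36)/(s² + 36)²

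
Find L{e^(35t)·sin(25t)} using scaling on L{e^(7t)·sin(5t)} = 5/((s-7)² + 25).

Scaling with a=5: L{e^(35t)·sin(25t)} = (1/5) · 5/((s/5-7)² + 25). Simplifying: 25/((s-35)² + 625)

Final answer: 25/((s-35)² + 625)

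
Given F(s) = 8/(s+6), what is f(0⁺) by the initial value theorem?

f(0⁺) = lim_{s→∞} s·8/(s+6) = lim_{s→∞} 8s/(s+6) = 8

Final answer: 8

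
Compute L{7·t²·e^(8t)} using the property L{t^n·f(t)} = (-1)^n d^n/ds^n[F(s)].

L{e^(8t)} = 1/(s-8). d/ds[1/(s-8)] = -1/(s-8)². d²/ds²[1/(s-8)] = 2/(s-8)³. So L{t²·e^(8t)} = (-1)² · 2/(s-8)³ = 2/(s-8)³. Then L{7·t²·e^(8t)} = 7·2/(s-8)³ = 14/(s-8)³

Final answer: 14/(s-8)³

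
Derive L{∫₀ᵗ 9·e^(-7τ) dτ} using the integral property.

L{∫₀ᵗ f(τ)dτ} = F(s)/s with F(s) = 9/(s+7), so L{∫₀ᵗ 9·e^(-7τ) dτ} = 9/(s(s+7))

Final answer: 9/(s(s+7))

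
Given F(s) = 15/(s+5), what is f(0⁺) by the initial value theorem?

f(0⁺) = lim_{s→∞} s·15/(s+5) = lim_{s→∞} 15s/(s+5) = 15

Final answer: 15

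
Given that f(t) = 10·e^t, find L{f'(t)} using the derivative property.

f(0) = 10, F(s) = 10/(s-1). L{f'(t)} = s·F(s) - f(0) = 10s/(s-1) - 10 = (10s - 10(s-1))/(s-1) = 10/(s-1)

Final answer: 10/(s-1)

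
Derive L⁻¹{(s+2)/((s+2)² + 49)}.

Using frequency shift: L⁻¹{(s-a)/((s-a)² + b²)} = e^(at)cos(bt). Here a=-2, b=7

Final answer: e^(-2t)·cos(7t)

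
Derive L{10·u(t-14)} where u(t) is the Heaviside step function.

L{u(t-a)} = e^(-as)/s. Here a=14, so L{u(t-14)} = e^(-14s)/s, and L{10·u(t-14)} = 10·e^(-14s)/s

Final answer: 10·e^(-14s)/s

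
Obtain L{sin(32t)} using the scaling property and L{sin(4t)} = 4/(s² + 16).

Using L{f(at)} = (1/a)F(s/a) with a=8: L{sin(32t)} = (1/8) · 4/((s/8)² + 16) = (1/8) · 4·64/(s² + 1024) = 32/(s² + 1024)

Final answer: 32/(s² + 1024)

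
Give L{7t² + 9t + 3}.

L{7t² + 9t + 3} = 7·2/s³ + 9/s² + 3/s = 14/s³ + 9/s² + 3/s

Final answer: 14/s³ + 9/s² + 3/s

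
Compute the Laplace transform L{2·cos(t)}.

L{cos(ωt)} = s/(s² + ω²), so L{cos(t)} = s/(s² + 1). Then L{2·cos(t)} = 2·s/(s² + 1) = 2s/(s² + 1)

Final answer: 2s/(s² + 1)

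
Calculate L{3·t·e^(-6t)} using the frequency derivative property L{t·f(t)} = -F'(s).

L{e^(-6t)} = 1/(s+6). By frequency derivative: L{t·e^(-6t)} = -d/ds[1/(s+6)] = -(-1)/(s+6)² = 1/(s+6)². Then L{3·t·e^(-6t)} = 3·1/(s+6)² = 3/(s+6)²

Final answer: 3/(s+6)²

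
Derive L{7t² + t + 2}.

L{7t² + t + 2} = 7·2/s³ + 1/s² + 2/s = 14/s³ + 1/s² + 2/s

Final answer: 14/s³ + 1/s² + 2/s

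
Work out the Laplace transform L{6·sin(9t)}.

L{sin(ωt)} = ω/(s² + ω²), so L{sin(9t)} = 9/(s² + 81). Then L{6·sin(9t)} = 6·9/(s² + 81) = 54/(s² + 81)

Final answer: 54/(s² + 81)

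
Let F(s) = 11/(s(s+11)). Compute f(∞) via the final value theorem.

f(∞) = lim_{s→0} s·11/(s(s+11)) = lim_{s→0} 11/(s+11) = 11/11 = 1

Final answer: 1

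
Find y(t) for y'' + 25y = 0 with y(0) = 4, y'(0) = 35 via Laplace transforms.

L{y''} + 25L{y} = 0. s²Y - 4s - 35 + 25Y = 0. Y(s² + 25) = 4s + 35. Y = (4s + 35)/(s² + 25). Inverting: y(t) = 4cos(5t) + 7sin(5t)

Final answer: y(t) = 4cos(5t) + 7sin(5t)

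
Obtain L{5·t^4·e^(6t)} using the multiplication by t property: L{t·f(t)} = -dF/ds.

Using L{t^n·e^(at)} = n!/(s-a)^(n+1), L{t^4·e^(6t)} = 24/(s-6)^5, so L{5·t^4·e^(6t)} = 5·24/(s-6)^5 = 120/(s-6)^5

Final answer: 120/(s-6)^5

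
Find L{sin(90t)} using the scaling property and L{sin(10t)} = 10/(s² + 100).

Using L{f(at)} = (1/a)F(s/a) with a=9: L{sin(90t)} = (1/9) · 10/((s/9)² + 100) = (1/9) · 10·81/(s² + 8100) = 90/(s² + 8100)

Final answer: 90/(s² + 8100)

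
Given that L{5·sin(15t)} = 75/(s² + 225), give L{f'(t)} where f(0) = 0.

L{f'(t)} = s·F(s) - f(0) = s·75/(s² + 225) - 0 = 75s/(s² + 225)

Final answer: 75s/(s² + 225)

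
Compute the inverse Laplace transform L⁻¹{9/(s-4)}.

L⁻¹{1/(s-a)} = e^(at), so L⁻¹{1/(s-4)} = e^(4t), and L⁻¹{9/(s-4)} = 9·e^(4t)

Final answer: 9·e^(4t)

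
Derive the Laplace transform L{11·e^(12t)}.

L{e^(at)} = 1/(s-a), so L{e^(12t)} = 1/(s-12). Then L{11·e^(12t)} = 11/(s-12)

Final answer: 11/(s-12)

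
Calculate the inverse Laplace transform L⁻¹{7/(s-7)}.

L⁻¹{1/(s-a)} = e^(at), so L⁻¹{1/(s-7)} = e^(7t), and L⁻¹{7/(s-7)} = 7·e^(7t)

Final answer: 7·e^(7t)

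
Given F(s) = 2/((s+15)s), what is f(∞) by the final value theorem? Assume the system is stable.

f(∞) = lim_{s→0} sF(s) = lim_{s→0} 2/(s+15) = 2/15

Final answer: 2/15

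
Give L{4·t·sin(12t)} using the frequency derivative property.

L{sin(12t)} = 12/(s² + 144). By L{t·f(t)} = -F'(s): -d/ds[12/(s² + 144)] = -(12)·(-2s)/(s² + 144)² = 24s/(s² + 144)². Then L{4·t·sin(12t)} = 4·24s/(s² + 144)² = 96s/(s² + 144)²

Final answer: 96s/(s² + 144)²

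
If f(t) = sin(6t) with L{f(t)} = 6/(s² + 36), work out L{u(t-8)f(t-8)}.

Time shift theorem: L{u(t-a)f(t-a)} = e^(-as)F(s). Here a=8, F(s) = 6/(s² + 36), so L{u(t-8)f(t-8)} = e^(-8s)·6/(s² + 36)

Final answer: e^(-8s)·6/(s² + 36)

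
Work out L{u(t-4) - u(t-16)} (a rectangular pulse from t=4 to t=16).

L{u(t-a)} = e^(-as)/s. L{u(t-4) - u(t-16)} = (e^(-4s) - e^(-16s))/s

Final answer: (e^(-4s) - e^(-16s))/s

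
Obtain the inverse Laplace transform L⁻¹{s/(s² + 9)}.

L⁻¹{s/(s² + 9)} = cos(3t)

Final answer: cos(3t)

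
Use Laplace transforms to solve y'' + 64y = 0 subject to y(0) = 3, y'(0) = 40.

L{y''} + 64L{y} = 0. s²Y - 3s - 40 + 64Y = 0. Y(s² + 64) = 3s + 40. Y = (3s + 40)/(s² + 64). Inverting: y(t) = 3cos(8t) + 5sin(8t)

Final answer: y(t) = 3cos(8t) + 5sin(8t)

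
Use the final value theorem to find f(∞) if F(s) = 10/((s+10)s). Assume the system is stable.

f(∞) = lim_{s→0} sF(s) = lim_{s→0} 10/(s+10) = 1

Final answer: 1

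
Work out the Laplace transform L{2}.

L{2} = 2 · L{1} = 2/s

Final answer: 2/s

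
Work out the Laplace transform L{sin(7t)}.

L{sin(ωt)} = ω/(s² + ω²), so L{sin(7t)} = 7/(s² + 49)

Final answer: 7/(s² + 49)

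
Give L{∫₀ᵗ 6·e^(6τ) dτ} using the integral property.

L{∫₀ᵗ f(τ)dτ} = F(s)/s with F(s) = 6/(s-6), so L{∫₀ᵗ 6·e^(6τ) dτ} = 6/(s(s-6))

Final answer: 6/(s(s-6))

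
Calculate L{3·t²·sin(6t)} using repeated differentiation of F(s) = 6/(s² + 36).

F(s) = 6/(s² + 36). F'(s) = -12s/(s² + 36)². F''(s) = -12(36 - 3s²)/(s² + 36)³ = (36s² - 432)/(s² + 36)³. So L{t²·sin(6t)} = (-1)² F''(s) = (36s² - 432)/(s² + 36)³. Then L{3·t²·sin(6t)} = 3·(36s² - 432)/(s² + 36)³ = (108s² - 1296)/(s² + 36)³

Final answer: (108s² - 1296)/(s² + 36)³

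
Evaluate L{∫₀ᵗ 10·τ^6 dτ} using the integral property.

L{∫₀ᵗ f(τ)dτ} = F(s)/s with f(t) = 10t^6. F(s) = 7200/s^7, so L{∫₀ᵗ 10·τ^6 dτ} = (7200/s^7)/s = 7200/s^8. (Check: ∫₀ᵗ 10·τ^6 dτ = 10t^7/7.)

Final answer: 7200/s^8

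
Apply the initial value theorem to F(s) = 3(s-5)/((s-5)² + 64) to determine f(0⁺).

f(0⁺) = lim_{s→∞} sF(s) = lim_{s→∞} 3s(s-5)/((s-5)² + 64) = 3

Final answer: 3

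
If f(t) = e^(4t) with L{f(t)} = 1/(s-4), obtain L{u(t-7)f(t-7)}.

Time shift theorem: L{u(t-a)f(t-a)} = e^(-as)F(s). Here a=7, F(s) = 1/(s-4), so L{u(t-7)f(t-7)} = e^(-7s)·1/(s-4)

Final answer: e^(-7s)·1/(s-4)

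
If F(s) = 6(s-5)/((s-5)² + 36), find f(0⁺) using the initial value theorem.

f(0⁺) = lim_{s→∞} sF(s) = lim_{s→∞} 6s(s-5)/((s-5)² + 36) = 6

Final answer: 6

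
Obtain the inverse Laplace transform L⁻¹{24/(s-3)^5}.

L⁻¹{n!/(s-a)^(n+1)} = t^n·e^(at), so L⁻¹{24/(s-3)^5} = t^4·e^(3t)

Final answer: t^4·e^(3t)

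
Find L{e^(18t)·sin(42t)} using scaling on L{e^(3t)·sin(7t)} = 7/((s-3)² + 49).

Scaling with a=6: L{e^(18t)·sin(42t)} = (1/6) · 7/((s/6-3)² + 49). Simplifying: 42/((s-18)² + 1764)

Final answer: 42/((s-18)² + 1764)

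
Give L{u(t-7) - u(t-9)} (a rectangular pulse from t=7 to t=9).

L{u(t-a)} = e^(-as)/s. L{u(t-7) - u(t-9)} = (e^(-7s) - e^(-9s))/s

Final answer: (e^(-7s) - e^(-9s))/s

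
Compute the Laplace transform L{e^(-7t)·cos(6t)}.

L{e^(at)·cos(ωt)} = (s-a)/((s-a)² + ω²), so L{e^(-7t)·cos(6t)} = (s+7)/((s+7)² + 36)

Final answer: (s+7)/((s+7)² + 36)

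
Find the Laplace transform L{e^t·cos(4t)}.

L{e^(at)·cos(ωt)} = (s-a)/((s-a)² + ω²), so L{e^t·cos(4t)} = (s-1)/((s-1)² + 16)

Final answer: (s-1)/((s-1)² + 16)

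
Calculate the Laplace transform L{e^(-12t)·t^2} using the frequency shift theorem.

L{e^(at)·t^n} = n!/(s-a)^(n+1), so L{e^(-12t)·t^2} = 2/(s+12)^3

Final answer: 2/(s+12)^3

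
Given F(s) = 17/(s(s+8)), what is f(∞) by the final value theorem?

f(∞) = lim_{s→0} s·17/(s(s+8)) = lim_{s→0} 17/(s+8) = 17/8 = 17/8

Final answer: 17/8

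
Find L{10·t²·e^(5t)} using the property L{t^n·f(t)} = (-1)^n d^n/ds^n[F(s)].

L{e^(5t)} = 1/(s-5). d/ds[1/(s-5)] = -1/(s-5)². d²/ds²[1/(s-5)] = 2/(s-5)³. So L{t²·e^(5t)} = (-1)² · 2/(s-5)³ = 2/(s-5)³. Then L{10·t²·e^(5t)} = 10·2/(s-5)³ = 20/(s-5)³

Final answer: 20/(s-5)³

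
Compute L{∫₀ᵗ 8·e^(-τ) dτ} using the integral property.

L{∫₀ᵗ f(τ)dτ} = F(s)/s with F(s) = 8/(s+1), so L{∫₀ᵗ 8·e^(-τ) dτ} = 8/(s(s+1))

Final answer: 8/(s(s+1))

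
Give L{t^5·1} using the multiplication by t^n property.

L{1} = 1/s. d^1/ds^1[1/s] = -1/s². d^2/ds^2[1/s] = 2/s^3. d^3/ds^3[1/s] = -6/s^4. d^4/ds^4[1/s] = 24/s^5. d^5/ds^5[1/s] = -120/s^6. So L{t^5} = (-1)^{5}·-120/s^6 = 120/s^6

Final answer: 120/s^6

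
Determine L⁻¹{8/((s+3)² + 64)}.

Form: b/((s-a)² + b²) → e^(at)sin(bt). With a=-3, b=8

Final answer: e^(-3t)·sin(8t)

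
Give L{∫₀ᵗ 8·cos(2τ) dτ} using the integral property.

L{∫₀ᵗ f(τ)dτ} = F(s)/s with F(s) = 8s/(s² + 4), so the result is (8s/(s² + 4))/s = 8/(s² + 4)

Final answer: 8/(s² + 4)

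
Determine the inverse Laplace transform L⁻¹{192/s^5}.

L⁻¹{n!/s^(n+1)} = t^n with n=4. So L⁻¹{24/s^5} = t^4, and L⁻¹{192/s^5} = (192/24)·t^4 = 8·t^4

Final answer: 8·t^4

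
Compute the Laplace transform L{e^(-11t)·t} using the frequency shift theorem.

L{e^(at)·t^n} = n!/(s-a)^(n+1), so L{e^(-11t)·t} = 1/(s+11)^2

Final answer: 1/(s+11)^2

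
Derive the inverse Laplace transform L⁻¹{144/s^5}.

L⁻¹{n!/s^(n+1)} = t^n with n=4. So L⁻¹{24/s^5} = t^4, and L⁻¹{144/s^5} = (144/24)·t^4 = 6·t^4

Final answer: 6·t^4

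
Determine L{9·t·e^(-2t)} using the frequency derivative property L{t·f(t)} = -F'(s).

L{e^(-2t)} = 1/(s+2). By frequency derivative: L{t·e^(-2t)} = -d/ds[1/(s+2)] = -(-1)/(s+2)² = 1/(s+2)². Then L{9·t·e^(-2t)} = 9·1/(s+2)² = 9/(s+2)²

Final answer: 9/(s+2)²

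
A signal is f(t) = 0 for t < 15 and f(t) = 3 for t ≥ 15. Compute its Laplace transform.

f(t) = 3·u(t-15). L{u(t-15)} = e^(-15s)/s, so L{f(t)} = 3·e^(-15s)/s

Final answer: 3·e^(-15s)/s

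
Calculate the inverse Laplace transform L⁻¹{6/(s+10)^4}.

L⁻¹{n!/(s-a)^(n+1)} = t^n·e^(at) with n=3, a=-10. So L⁻¹{6/(s+10)^4} = t^3·e^(-10t)

Final answer: t^3·e^(-10t)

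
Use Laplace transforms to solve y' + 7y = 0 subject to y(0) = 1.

L{y'} + 7L{y} = 0. sY - 1 + 7Y = 0. Y(s+7) = 1. Y = 1/(s+7)

Final answer: y(t) = e^(-7t)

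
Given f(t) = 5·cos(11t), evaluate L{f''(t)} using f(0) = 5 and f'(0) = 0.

F(s) = 5s/(s² + 121). L{f''(t)} = s²F(s) - sf(0) - f'(0) = 5s³/(s² + 121) - 5s = (5s³ - 5s(s² + 121))/(s² + 121) = -605s/(s² + 121)

Final answer: -605s/(s² + 121)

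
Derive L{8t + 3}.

L{8t + 3} = 8·L{t} + 3·L{1} = 8/s² + 3/s

Final answer: 8/s² + 3/s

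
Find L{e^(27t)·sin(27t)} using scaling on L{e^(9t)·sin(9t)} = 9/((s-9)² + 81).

Scaling with a=3: L{e^(27t)·sin(27t)} = (1/3) · 9/((s/3-9)² + 81). Simplifying: 27/((s-27)² + 729)

Final answer: 27/((s-27)² + 729)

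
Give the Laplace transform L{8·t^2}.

L{t^n} = n!/s^(n+1), so L{t^2} = 2/s^3. Then L{8·t^2} = 8·2/s^3 = 16/s^3

Final answer: 16/s^3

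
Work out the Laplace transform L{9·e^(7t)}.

L{e^(at)} = 1/(s-a), so L{e^(7t)} = 1/(s-7). Then L{9·e^(7t)} = 9/(s-7)

Final answer: 9/(s-7)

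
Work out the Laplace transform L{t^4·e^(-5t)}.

L{t^n·e^(at)} = n!/(s-a)^(n+1), so L{t^4·e^(-5t)} = 24/(s+5)^5

Final answer: 24/(s+5)^5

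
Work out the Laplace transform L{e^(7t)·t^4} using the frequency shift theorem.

L{e^(at)·t^n} = n!/(s-a)^(n+1), so L{e^(7t)·t^4} = 24/(s-7)^5

Final answer: 24/(s-7)^5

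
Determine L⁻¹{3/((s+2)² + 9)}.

Form: b/((s-a)² + b²) → e^(at)sin(bt). With a=-2, b=3

Final answer: e^(-2t)·sin(3t)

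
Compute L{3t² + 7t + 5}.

L{3t² + 7t + 5} = 3·2/s³ + 7/s² + 5/s = 6/s³ + 7/s² + 5/s

Final answer: 6/s³ + 7/s² + 5/s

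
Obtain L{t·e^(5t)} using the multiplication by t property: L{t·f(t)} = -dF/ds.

Using L{t^n·e^(at)} = n!/(s-a)^(n+1), L{t·e^(5t)} = 1/(s-5)^2

Final answer: 1/(s-5)^2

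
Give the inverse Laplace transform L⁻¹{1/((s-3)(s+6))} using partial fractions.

Decompose: A/(s-3) + B/(s+6). A = 1/9, B = -1/9. f(t) = (e^(3t) - e^(-6t))/9

Final answer: (e^(3t) - e^(-6t))/9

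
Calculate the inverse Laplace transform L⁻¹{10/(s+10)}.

L⁻¹{1/(s-a)} = e^(at), so L⁻¹{1/(s+10)} = e^(-10t), and L⁻¹{10/(s+10)} = 10·e^(-10t)

Final answer: 10·e^(-10t)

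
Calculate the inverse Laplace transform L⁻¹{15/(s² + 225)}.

L⁻¹{15/(s² + 225)} = sin(15t)

Final answer: sin(15t)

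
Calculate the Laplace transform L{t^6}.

L{t^n} = n!/s^(n+1), so L{t^6} = 720/s^7

Final answer: 720/s^7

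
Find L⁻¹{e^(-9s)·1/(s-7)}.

L⁻¹{1/(s-7)} = e^(7t). By the time shift theorem, L⁻¹{e^(-as)F(s)} = u(t-a)f(t-a) with a=9, so L⁻¹{e^(-9s)·1/(s-7)} = u(t-9)·e^(7(t-9))

Final answer: u(t-9)·e^(7(t-9))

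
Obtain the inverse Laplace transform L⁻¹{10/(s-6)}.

L⁻¹{1/(s-a)} = e^(at), so L⁻¹{1/(s-6)} = e^(6t), and L⁻¹{10/(s-6)} = 10·e^(6t)

Final answer: 10·e^(6t)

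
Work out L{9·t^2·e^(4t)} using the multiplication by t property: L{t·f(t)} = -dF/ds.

Using L{t^n·e^(at)} = n!/(s-a)^(n+1), L{t^2·e^(4t)} = 2/(s-4)^3, so L{9·t^2·e^(4t)} = 9·2/(s-4)^3 = 18/(s-4)^3

Final answer: 18/(s-4)^3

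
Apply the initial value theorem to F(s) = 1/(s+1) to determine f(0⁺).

f(0⁺) = lim_{s→∞} s·1/(s+1) = lim_{s→∞} s/(s+1) = 1

Final answer: 1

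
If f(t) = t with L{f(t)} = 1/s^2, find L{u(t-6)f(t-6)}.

Time shift theorem: L{u(t-a)f(t-a)} = e^(-as)F(s). Here a=6, F(s) = 1/s^2, so L{u(t-6)f(t-6)} = e^(-6s)·1/s^2

Final answer: e^(-6s)·1/s^2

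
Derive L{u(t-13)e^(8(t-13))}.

u(t-a)f(t-a) with f(t)=e^(8t). L{e^(8t)} = 1/(s-8). By time shift: e^(-13s)/(s-8)

Final answer: e^(-13s)/(s-8)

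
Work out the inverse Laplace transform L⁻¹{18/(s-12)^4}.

L⁻¹{n!/(s-a)^(n+1)} = t^n·e^(at) with n=3, a=12. So L⁻¹{6/(s-12)^4} = t^3·e^(12t), and L⁻¹{18/(s-12)^4} = (18/6)·t^3·e^(12t) = 3·t^3·e^(12t)

Final answer: 3·t^3·e^(12t)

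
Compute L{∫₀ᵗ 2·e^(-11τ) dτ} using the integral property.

L{∫₀ᵗ f(τ)dτ} = F(s)/s with F(s) = 2/(s+11), so L{∫₀ᵗ 2·e^(-11τ) dτ} = 2/(s(s+11))

Final answer: 2/(s(s+11))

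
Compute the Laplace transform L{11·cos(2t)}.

L{cos(ωt)} = s/(s² + ω²), so L{cos(2t)} = s/(s² + 4). Then L{11·cos(2t)} = 11·s/(s² + 4) = 11s/(s² + 4)

Final answer: 11s/(s² + 4)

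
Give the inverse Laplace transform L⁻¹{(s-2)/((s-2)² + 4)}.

Using frequency shift, L⁻¹{(s-2)/((s-2)² + 4)} = e^(2t)·cos(2t)

Final answer: e^(2t)·cos(2t)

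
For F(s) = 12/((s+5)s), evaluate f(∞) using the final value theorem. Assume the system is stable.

f(∞) = lim_{s→0} sF(s) = lim_{s→0} 12/(s+5) = 12/5

Final answer: 12/5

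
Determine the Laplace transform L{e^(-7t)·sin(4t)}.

L{e^(at)·sin(ωt)} = ω/((s-a)² + ω²), so L{e^(-7t)·sin(4t)} = 4/((s+7)² + 16)

Final answer: 4/((s+7)² + 16)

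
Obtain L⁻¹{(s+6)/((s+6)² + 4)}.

Using frequency shift: L⁻¹{(s-a)/((s-a)² + b²)} = e^(at)cos(bt). Here a=-6, b=2

Final answer: e^(-6t)·cos(2t)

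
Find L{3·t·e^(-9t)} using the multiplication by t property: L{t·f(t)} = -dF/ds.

Using L{t^n·e^(at)} = n!/(s-a)^(n+1), L{t·e^(-9t)} = 1/(s+9)^2, so L{3·t·e^(-9t)} = 3·1/(s+9)^2 = 3/(s+9)^2

Final answer: 3/(s+9)^2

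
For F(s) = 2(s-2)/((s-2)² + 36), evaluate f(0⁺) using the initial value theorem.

f(0⁺) = lim_{s→∞} sF(s) = lim_{s→∞} 2s(s-2)/((s-2)² + 36) = 2

Final answer: 2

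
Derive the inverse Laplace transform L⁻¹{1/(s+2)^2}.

L⁻¹{n!/(s-a)^(n+1)} = t^n·e^(at), so L⁻¹{1/(s+2)^2} = t·e^(-2t)

Final answer: t·e^(-2t)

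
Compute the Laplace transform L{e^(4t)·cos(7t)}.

L{e^(at)·cos(ωt)} = (s-a)/((s-a)² + ω²), so L{e^(4t)·cos(7t)} = (s-4)/((s-4)² + 49)

Final answer: (s-4)/((s-4)² + 49)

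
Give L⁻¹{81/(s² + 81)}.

This is the form c·a/(s² + a²) with a = 9, c = 9. L⁻¹ = 9·sin(9t)

Final answer: 9·sin(9t)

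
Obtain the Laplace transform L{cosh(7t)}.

L{cosh(ωt)} = s/(s² - ω²), so L{cosh(7t)} = s/(s² - 49)

Final answer: s/(s² - 49)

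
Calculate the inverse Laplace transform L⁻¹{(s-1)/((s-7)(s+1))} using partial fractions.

Using partial fractions, f(t) = (6e^(7t) + 2e^(-t))/8

Final answer: (6e^(7t) + 2e^(-t))/8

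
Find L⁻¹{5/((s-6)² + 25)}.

Form: b/((s-a)² + b²) → e^(at)sin(bt). With a=6, b=5

Final answer: e^(6t)·sin(5t)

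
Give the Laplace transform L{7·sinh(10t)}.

L{sinh(ωt)} = ω/(s² - ω²), so L{sinh(10t)} = 10/(s² - 100). Then L{7·sinh(10t)} = 7·10/(s² - 100) = 70/(s² - 100)

Final answer: 70/(s² - 100)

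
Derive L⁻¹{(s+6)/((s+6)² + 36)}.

Using frequency shift: L⁻¹{(s-a)/((s-a)² + b²)} = e^(at)cos(bt). Here a=-6, b=6

Final answer: e^(-6t)·cos(6t)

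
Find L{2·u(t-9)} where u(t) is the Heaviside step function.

L{u(t-a)} = e^(-as)/s. Here a=9, so L{u(t-9)} = e^(-9s)/s, and L{2·u(t-9)} = 2·e^(-9s)/s

Final answer: 2·e^(-9s)/s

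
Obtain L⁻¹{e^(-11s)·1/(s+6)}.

L⁻¹{1/(s+6)} = e^(-6t). By the time shift theorem, L⁻¹{e^(-as)F(s)} = u(t-a)f(t-a) with a=11, so L⁻¹{e^(-11s)·1/(s+6)} = u(t-11)·e^(-6(t-11))

Final answer: u(t-11)·e^(-6(t-11))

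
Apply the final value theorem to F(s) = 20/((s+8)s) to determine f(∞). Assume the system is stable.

f(∞) = lim_{s→0} sF(s) = lim_{s→0} 20/(s+8) = 5/2

Final answer: 5/2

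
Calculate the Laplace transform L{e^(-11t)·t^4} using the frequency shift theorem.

L{e^(at)·t^n} = n!/(s-a)^(n+1), so L{e^(-11t)·t^4} = 24/(s+11)^5

Final answer: 24/(s+11)^5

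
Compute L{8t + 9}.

L{8t + 9} = 8·L{t} + 9·L{1} = 8/s² + 9/s

Final answer: 8/s² + 9/s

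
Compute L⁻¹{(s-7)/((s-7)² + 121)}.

Using frequency shift: L⁻¹{(s-a)/((s-a)² + b²)} = e^(at)cos(bt). Here a=7, b=11

Final answer: e^(7t)·cos(11t)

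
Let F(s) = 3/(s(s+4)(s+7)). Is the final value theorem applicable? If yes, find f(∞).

Poles of sF(s) = 3/((s+4)(s+7)) are at s = -4 and s = -7, both in the left half-plane. Theorem applies. f(∞) = lim_{s→0} sF(s) = 3/(4·7) = 3/28

Final answer: 3/28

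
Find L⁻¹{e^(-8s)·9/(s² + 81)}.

L⁻¹{9/(s² + 81)} = sin(9t). By the time shift theorem, L⁻¹{e^(-as)F(s)} = u(t-a)f(t-a) with a=8, so L⁻¹{e^(-8s)·9/(s² + 81)} = u(t-8)·sin(9(t-8))

Final answer: u(t-8)·sin(9(t-8))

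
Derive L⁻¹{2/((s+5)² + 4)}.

Form: b/((s-a)² + b²) → e^(at)sin(bt). With a=-5, b=2

Final answer: e^(-5t)·sin(2t)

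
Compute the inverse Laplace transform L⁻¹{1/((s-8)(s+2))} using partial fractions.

Decompose: A/(s-8) + B/(s+2). A = 1/10, B = -1/10. f(t) = (e^(8t) - e^(-2t))/10

Final answer: (e^(8t) - e^(-2t))/10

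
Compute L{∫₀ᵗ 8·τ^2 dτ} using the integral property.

L{∫₀ᵗ f(τ)dτ} = F(s)/s with f(t) = 8t^2. F(s) = 16/s^3, so L{∫₀ᵗ 8·τ^2 dτ} = (16/s^3)/s = 16/s^4. (Check: ∫₀ᵗ 8·τ^2 dτ = 8t^3/3.)

Final answer: 16/s^4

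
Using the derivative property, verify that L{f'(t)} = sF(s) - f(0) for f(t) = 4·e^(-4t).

f'(t) = -16e^(-4t). Direct: L{f'(t)} = -16/(s+4). Property: s·4/(s+4) - 4 = (4s - 4(s+4))/(s+4) = -16/(s+4). ✓

Final answer: -16/(s+4)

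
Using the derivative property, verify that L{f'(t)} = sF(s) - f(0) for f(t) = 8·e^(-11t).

f'(t) = -88e^(-11t). Direct: L{f'(t)} = -88/(s+11). Property: s·8/(s+11) - 8 = (8s - 8(s+11))/(s+11) = -88/(s+11). ✓

Final answer: -88/(s+11)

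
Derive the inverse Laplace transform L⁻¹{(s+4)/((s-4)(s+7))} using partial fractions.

Using partial fractions, f(t) = (8e^(4t) + 3e^(-7t))/11

Final answer: (8e^(4t) + 3e^(-7t))/11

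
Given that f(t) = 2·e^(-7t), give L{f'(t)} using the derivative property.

f(0) = 2, F(s) = 2/(s+7). L{f'(t)} = s·F(s) - f(0) = 2s/(s+7) - 2 = (2s - 2(s+7))/(s+7) = -14/(s+7)

Final answer: -14/(s+7)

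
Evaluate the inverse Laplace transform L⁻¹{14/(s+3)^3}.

L⁻¹{n!/(s-a)^(n+1)} = t^n·e^(at) with n=2, a=-3. So L⁻¹{2/(s+3)^3} = t^2·e^(-3t), and L⁻¹{14/(s+3)^3} = (14/2)·t^2·e^(-3t) = 7·t^2·e^(-3t)

Final answer: 7·t^2·e^(-3t)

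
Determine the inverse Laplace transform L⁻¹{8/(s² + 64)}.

L⁻¹{8/(s² + 64)} = sin(8t)

Final answer: sin(8t)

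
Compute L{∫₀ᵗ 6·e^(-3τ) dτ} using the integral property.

L{∫₀ᵗ f(τ)dτ} = F(s)/s with F(s) = 6/(s+3), so L{∫₀ᵗ 6·e^(-3τ) dτ} = 6/(s(s+3))

Final answer: 6/(s(s+3))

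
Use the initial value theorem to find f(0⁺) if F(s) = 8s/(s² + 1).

f(0⁺) = lim_{s→∞} s·8s/(s² + 1) = lim_{s→∞} 8s²/(s² + 1) = 8

Final answer: 8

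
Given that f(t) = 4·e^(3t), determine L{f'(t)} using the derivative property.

f(0) = 4, F(s) = 4/(s-3). L{f'(t)} = s·F(s) - f(0) = 4s/(s-3) - 4 = (4s - 4(s-3))/(s-3) = 12/(s-3)

Final answer: 12/(s-3)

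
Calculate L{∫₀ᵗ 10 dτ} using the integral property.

L{∫₀ᵗ f(τ)dτ} = F(s)/s with f(t) = 10. F(s) = 10/s, so L{∫₀ᵗ 10 dτ} = (10/s)/s = 10/s². (Check: ∫₀ᵗ 10 dτ = 10t.)

Final answer: 10/s²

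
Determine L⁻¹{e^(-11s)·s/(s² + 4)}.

L⁻¹{s/(s² + 4)} = cos(2t). By the time shift theorem, L⁻¹{e^(-as)F(s)} = u(t-a)f(t-a) with a=11, so L⁻¹{e^(-11s)·s/(s² + 4)} = u(t-11)·cos(2(t-11))

Final answer: u(t-11)·cos(2(t-11))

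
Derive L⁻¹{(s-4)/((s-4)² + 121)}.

Using frequency shift: L⁻¹{(s-a)/((s-a)² + b²)} = e^(at)cos(bt). Here a=4, b=11

Final answer: e^(4t)·cos(11t)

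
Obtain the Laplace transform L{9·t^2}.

L{t^n} = n!/s^(n+1), so L{t^2} = 2/s^3. Then L{9·t^2} = 9·2/s^3 = 18/s^3

Final answer: 18/s^3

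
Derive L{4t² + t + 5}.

L{4t² + t + 5} = 4·2/s³ + 1/s² + 5/s = 8/s³ + 1/s² + 5/s

Final answer: 8/s³ + 1/s² + 5/s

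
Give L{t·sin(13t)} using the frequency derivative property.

L{sin(13t)} = 13/(s² + 169). By L{t·f(t)} = -F'(s): -d/ds[13/(s² + 169)] = -(13)·(-2s)/(s² + 169)² = 26s/(s² + 169)²

Final answer: 26s/(s² + 169)²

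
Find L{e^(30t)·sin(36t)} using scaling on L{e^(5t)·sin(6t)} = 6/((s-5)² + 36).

Scaling with a=6: L{e^(30t)·sin(36t)} = (1/6) · 6/((s/6-5)² + 36). Simplifying: 36/((s-30)² + 1296)

Final answer: 36/((s-30)² + 1296)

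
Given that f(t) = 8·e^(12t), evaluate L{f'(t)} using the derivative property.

f(0) = 8, F(s) = 8/(s-12). L{f'(t)} = s·F(s) - f(0) = 8s/(s-12) - 8 = (8s - 8(s-12))/(s-12) = 96/(s-12)

Final answer: 96/(s-12)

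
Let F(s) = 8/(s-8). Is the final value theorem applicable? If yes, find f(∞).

sF(s) = 8s/(s-8) has a pole at s = 8 in the right half-plane. Theorem does NOT apply (unstable system; f(t) = 8·e^(8t) grows without bound).

Final answer: Not applicable (unstable)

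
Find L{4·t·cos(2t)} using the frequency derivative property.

L{cos(2t)} = s/(s² + 4). Derivative: d/ds[s/(s² + 4)] = [(s² + 4) - s·2s]/(s² + 4)² = (4 - s²)/(s² + 4)². So L{t·cos(2t)} = -F'(s) = (s² - 4)/(s² + 4)². Then L{4·t·cos(2t)} = 4·(s² - 4)/(s² + 4)²

Final answer: 4·(s² - 4)/(s² + 4)²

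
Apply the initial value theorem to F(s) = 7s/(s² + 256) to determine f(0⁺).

f(0⁺) = lim_{s→∞} s·7s/(s² + 256) = lim_{s→∞} 7s²/(s² + 256) = 7

Final answer: 7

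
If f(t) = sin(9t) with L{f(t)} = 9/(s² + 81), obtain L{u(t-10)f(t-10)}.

Time shift theorem: L{u(t-a)f(t-a)} = e^(-as)F(s). Here a=10, F(s) = 9/(s² + 81), so L{u(t-10)f(t-10)} = e^(-10s)·9/(s² + 81)

Final answer: e^(-10s)·9/(s² + 81)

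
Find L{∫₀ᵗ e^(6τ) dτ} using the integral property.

L{∫₀ᵗ f(τ)dτ} = F(s)/s with F(s) = 1/(s-6), so L{∫₀ᵗ e^(6τ) dτ} = 1/(s(s-6))

Final answer: 1/(s(s-6))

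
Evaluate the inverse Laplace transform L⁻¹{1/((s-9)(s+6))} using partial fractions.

Decompose: A/(s-9) + B/(s+6). A = 1/15, B = -1/15. f(t) = (e^(9t) - e^(-6t))/15

Final answer: (e^(9t) - e^(-6t))/15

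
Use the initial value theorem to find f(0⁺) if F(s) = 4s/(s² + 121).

f(0⁺) = lim_{s→∞} s·4s/(s² + 121) = lim_{s→∞} 4s²/(s² + 121) = 4

Final answer: 4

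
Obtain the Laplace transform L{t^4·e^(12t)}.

L{t^n·e^(at)} = n!/(s-a)^(n+1), so L{t^4·e^(12t)} = 24/(s-12)^5

Final answer: 24/(s-12)^5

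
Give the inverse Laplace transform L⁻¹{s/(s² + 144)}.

L⁻¹{s/(s² + 144)} = cos(12t)

Final answer: cos(12t)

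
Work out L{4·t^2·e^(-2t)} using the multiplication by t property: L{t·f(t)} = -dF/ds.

Using L{t^n·e^(at)} = n!/(s-a)^(n+1), L{t^2·e^(-2t)} = 2/(s+2)^3, so L{4·t^2·e^(-2t)} = 4·2/(s+2)^3 = 8/(s+2)^3

Final answer: 8/(s+2)^3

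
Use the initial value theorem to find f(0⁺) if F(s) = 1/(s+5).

f(0⁺) = lim_{s→∞} s·1/(s+5) = lim_{s→∞} s/(s+5) = 1

Final answer: 1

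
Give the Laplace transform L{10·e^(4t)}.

L{e^(at)} = 1/(s-a), so L{e^(4t)} = 1/(s-4). Then L{10·e^(4t)} = 10/(s-4)

Final answer: 10/(s-4)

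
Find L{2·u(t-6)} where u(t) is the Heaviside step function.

L{u(t-a)} = e^(-as)/s. Here a=6, so L{u(t-6)} = e^(-6s)/s, and L{2·u(t-6)} = 2·e^(-6s)/s

Final answer: 2·e^(-6s)/s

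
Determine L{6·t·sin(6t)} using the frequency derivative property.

L{sin(6t)} = 6/(s² + 36). By L{t·f(t)} = -F'(s): -d/ds[6/(s² + 36)] = -(6)·(-2s)/(s² + 36)² = 12s/(s² + 36)². Then L{6·t·sin(6t)} = 6·12s/(s² + 36)² = 72s/(s² + 36)²

Final answer: 72s/(s² + 36)²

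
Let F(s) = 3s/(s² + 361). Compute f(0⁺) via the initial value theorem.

f(0⁺) = lim_{s→∞} s·3s/(s² + 361) = lim_{s→∞} 3s²/(s² + 361) = 3

Final answer: 3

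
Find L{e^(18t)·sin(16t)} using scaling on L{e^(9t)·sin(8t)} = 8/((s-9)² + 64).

Scaling with a=2: L{e^(18t)·sin(16t)} = (1/2) · 8/((s/2-9)² + 64). Simplifying: 16/((s-18)² + 256)

Final answer: 16/((s-18)² + 256)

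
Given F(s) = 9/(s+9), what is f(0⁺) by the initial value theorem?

f(0⁺) = lim_{s→∞} s·9/(s+9) = lim_{s→∞} 9s/(s+9) = 9

Final answer: 9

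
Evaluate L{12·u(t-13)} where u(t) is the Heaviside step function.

L{u(t-a)} = e^(-as)/s. Here a=13, so L{u(t-13)} = e^(-13s)/s, and L{12·u(t-13)} = 12·e^(-13s)/s

Final answer: 12·e^(-13s)/s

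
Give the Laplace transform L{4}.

L{4} = 4 · L{1} = 4/s

Final answer: 4/s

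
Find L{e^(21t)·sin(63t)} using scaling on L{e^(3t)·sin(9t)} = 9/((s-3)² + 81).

Scaling with a=7: L{e^(21t)·sin(63t)} = (1/7) · 9/((s/7-3)² + 81). Simplifying: 63/((s-21)² + 3969)

Final answer: 63/((s-21)² + 3969)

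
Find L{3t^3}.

L{t^n} = n!/s^(n+1). So L{3t^3} = 3·3!/s^4 = 18/s^4

Final answer: 18/s^4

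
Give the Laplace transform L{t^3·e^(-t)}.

L{t^n·e^(at)} = n!/(s-a)^(n+1), so L{t^3·e^(-t)} = 6/(s+1)^4

Final answer: 6/(s+1)^4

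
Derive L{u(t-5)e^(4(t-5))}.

u(t-a)f(t-a) with f(t)=e^(4t). L{e^(4t)} = 1/(s-4). By time shift: e^(-5s)/(s-4)

Final answer: e^(-5s)/(s-4)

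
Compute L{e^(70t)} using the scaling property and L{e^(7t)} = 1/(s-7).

Using L{f(at)} = (1/a)F(s/a) with a=10 and f(t) = e^(7t): L{e^(70t)} = (1/10) · 1/((s/10)-7) = (1/10) · 10/(s-70) = 1/(s-70)

Final answer: 1/(s-70)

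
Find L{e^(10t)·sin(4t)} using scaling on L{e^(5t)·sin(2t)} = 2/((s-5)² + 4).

Scaling with a=2: L{e^(10t)·sin(4t)} = (1/2) · 2/((s/2-5)² + 4). Simplifying: 4/((s-10)² + 16)

Final answer: 4/((s-10)² + 16)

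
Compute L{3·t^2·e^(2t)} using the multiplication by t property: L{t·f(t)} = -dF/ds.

Using L{t^n·e^(at)} = n!/(s-a)^(n+1), L{t^2·e^(2t)} = 2/(s-2)^3, so L{3·t^2·e^(2t)} = 3·2/(s-2)^3 = 6/(s-2)^3

Final answer: 6/(s-2)^3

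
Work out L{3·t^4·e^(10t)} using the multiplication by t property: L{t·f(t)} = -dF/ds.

Using L{t^n·e^(at)} = n!/(s-a)^(n+1), L{t^4·e^(10t)} = 24/(s-10)^5, so L{3·t^4·e^(10t)} = 3·24/(s-10)^5 = 72/(s-10)^5

Final answer: 72/(s-10)^5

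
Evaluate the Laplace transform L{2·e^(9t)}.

L{e^(at)} = 1/(s-a), so L{e^(9t)} = 1/(s-9). Then L{2·e^(9t)} = 2/(s-9)

Final answer: 2/(s-9)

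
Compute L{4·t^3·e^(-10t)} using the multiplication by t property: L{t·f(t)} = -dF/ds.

Using L{t^n·e^(at)} = n!/(s-a)^(n+1), L{t^3·e^(-10t)} = 6/(s+10)^4, so L{4·t^3·e^(-10t)} = 4·6/(s+10)^4 = 24/(s+10)^4

Final answer: 24/(s+10)^4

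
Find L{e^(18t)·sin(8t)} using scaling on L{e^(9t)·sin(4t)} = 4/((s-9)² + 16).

Scaling with a=2: L{e^(18t)·sin(8t)} = (1/2) · 4/((s/2-9)² + 16). Simplifying: 8/((s-18)² + 64)

Final answer: 8/((s-18)² + 64)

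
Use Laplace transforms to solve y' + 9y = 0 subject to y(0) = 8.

L{y'} + 9L{y} = 0. sY - 8 + 9Y = 0. Y(s+9) = 8. Y = 8/(s+9)

Final answer: y(t) = 8e^(-9t)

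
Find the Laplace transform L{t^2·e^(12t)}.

L{t^n·e^(at)} = n!/(s-a)^(n+1), so L{t^2·e^(12t)} = 2/(s-12)^3

Final answer: 2/(s-12)^3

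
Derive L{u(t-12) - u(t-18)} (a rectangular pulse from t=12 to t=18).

L{u(t-a)} = e^(-as)/s. L{u(t-12) - u(t-18)} = (e^(-12s) - e^(-18s))/s

Final answer: (e^(-12s) - e^(-18s))/s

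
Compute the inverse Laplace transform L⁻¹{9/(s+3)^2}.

L⁻¹{n!/(s-a)^(n+1)} = t^n·e^(at) with n=1, a=-3. So L⁻¹{1/(s+3)^2} = t·e^(-3t), and L⁻¹{9/(s+3)^2} = (9/1)·t·e^(-3t) = 9·t·e^(-3t)

Final answer: 9·t·e^(-3t)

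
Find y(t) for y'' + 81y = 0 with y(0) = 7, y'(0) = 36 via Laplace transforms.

L{y''} + 81L{y} = 0. s²Y - 7s - 36 + 81Y = 0. Y(s² + 81) = 7s + 36. Y = (7s + 36)/(s² + 81). Inverting: y(t) = 7cos(9t) + 4sin(9t)

Final answer: y(t) = 7cos(9t) + 4sin(9t)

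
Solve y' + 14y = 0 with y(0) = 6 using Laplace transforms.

L{y'} + 14L{y} = 0. sY - 6 + 14Y = 0. Y(s+14) = 6. Y = 6/(s+14)

Final answer: y(t) = 6e^(-14t)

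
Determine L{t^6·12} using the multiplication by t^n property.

L{12} = 12/s. d^1/ds^1[1/s] = -1/s². d^2/ds^2[1/s] = 2/s^3. d^3/ds^3[1/s] = -6/s^4. d^4/ds^4[1/s] = 24/s^5. d^5/ds^5[1/s] = -120/s^6. d^6/ds^6[1/s] = 720/s^7. So L{t^6} = (-1)^{6}·720/s^7 = 720/s^7. Then L{t^6·12} = 12·720/s^7 = 8640/s^7

Final answer: 8640/s^7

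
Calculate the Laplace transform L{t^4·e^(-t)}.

L{t^n·e^(at)} = n!/(s-a)^(n+1), so L{t^4·e^(-t)} = 24/(s+1)^5

Final answer: 24/(s+1)^5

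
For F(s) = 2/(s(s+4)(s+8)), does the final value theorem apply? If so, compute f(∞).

Poles of sF(s) = 2/((s+4)(s+8)) are at s = -4 and s = -8, both in the left half-plane. Theorem applies. f(∞) = lim_{s→0} sF(s) = 2/(4·8) = 1/16

Final answer: 1/16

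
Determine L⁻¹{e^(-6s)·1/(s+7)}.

L⁻¹{1/(s+7)} = e^(-7t). By the time shift theorem, L⁻¹{e^(-as)F(s)} = u(t-a)f(t-a) with a=6, so L⁻¹{e^(-6s)·1/(s+7)} = u(t-6)·e^(-7(t-6))

Final answer: u(t-6)·e^(-7(t-6))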